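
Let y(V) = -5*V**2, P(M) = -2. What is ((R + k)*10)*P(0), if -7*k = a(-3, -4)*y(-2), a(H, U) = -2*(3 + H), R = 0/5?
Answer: 0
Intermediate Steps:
R = 0 (R = 0*(1/5) = 0)
a(H, U) = -6 - 2*H
k = 0 (k = -(-6 - 2*(-3))*(-5*(-2)**2)/7 = -(-6 + 6)*(-5*4)/7 = -0*(-20) = -1/7*0 = 0)
((R + k)*10)*P(0) = ((0 + 0)*10)*(-2) = (0*10)*(-2) = 0*(-2) = 0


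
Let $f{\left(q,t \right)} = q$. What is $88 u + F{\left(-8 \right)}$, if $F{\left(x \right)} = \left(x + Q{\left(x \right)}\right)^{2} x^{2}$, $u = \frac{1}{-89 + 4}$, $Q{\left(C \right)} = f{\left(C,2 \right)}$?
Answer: $\frac{1392552}{85} \approx 16383.0$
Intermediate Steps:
$Q{\left(C \right)} = C$
$u = - \frac{1}{85}$ ($u = \frac{1}{-85} = - \frac{1}{85} \approx -0.011765$)
$F{\left(x \right)} = 4 x^{4}$ ($F{\left(x \right)} = \left(x + x\right)^{2} x^{2} = \left(2 x\right)^{2} x^{2} = 4 x^{2} x^{2} = 4 x^{4}$)
$88 u + F{\left(-8 \right)} = 88 \left(- \frac{1}{85}\right) + 4 \left(-8\right)^{4} = - \frac{88}{85} + 4 \cdot 4096 = - \frac{88}{85} + 16384 = \frac{1392552}{85}$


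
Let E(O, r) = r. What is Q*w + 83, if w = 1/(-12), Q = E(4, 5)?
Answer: 991/12 ≈ 82.583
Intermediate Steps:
Q = 5
w = -1/12 ≈ -0.083333
Q*w + 83 = 5*(-1/12) + 83 = -5/12 + 83 = 991/12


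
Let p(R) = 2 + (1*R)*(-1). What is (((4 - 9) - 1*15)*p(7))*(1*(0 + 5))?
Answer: 500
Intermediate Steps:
p(R) = 2 - R (p(R) = 2 + R*(-1) = 2 - R)
(((4 - 9) - 1*15)*p(7))*(1*(0 + 5)) = (((4 - 9) - 1*15)*(2 - 1*7))*(1*(0 + 5)) = ((-5 - 15)*(2 - 7))*(1*5) = -20*(-5)*5 = 100*5 = 500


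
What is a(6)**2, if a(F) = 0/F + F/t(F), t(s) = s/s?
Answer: 36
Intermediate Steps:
t(s) = 1
a(F) = F (a(F) = 0/F + F/1 = 0 + F*1 = 0 + F = F)
a(6)**2 = 6**2 = 36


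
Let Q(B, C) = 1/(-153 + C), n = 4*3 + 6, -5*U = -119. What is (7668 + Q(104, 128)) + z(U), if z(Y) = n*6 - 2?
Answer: 194349/25 ≈ 7774.0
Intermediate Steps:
U = 119/5 (U = -⅕*(-119) = 119/5 ≈ 23.800)
n = 18 (n = 12 + 6 = 18)
z(Y) = 106 (z(Y) = 18*6 - 2 = 108 - 2 = 106)
(7668 + Q(104, 128)) + z(U) = (7668 + 1/(-153 + 128)) + 106 = (7668 + 1/(-25)) + 106 = (7668 - 1/25) + 106 = 191699/25 + 106 = 194349/25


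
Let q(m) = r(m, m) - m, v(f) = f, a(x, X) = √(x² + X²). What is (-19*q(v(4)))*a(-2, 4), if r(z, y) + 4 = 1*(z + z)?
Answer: 0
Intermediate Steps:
a(x, X) = √(X² + x²)
r(z, y) = -4 + 2*z (r(z, y) = -4 + 1*(z + z) = -4 + 1*(2*z) = -4 + 2*z)
q(m) = -4 + m (q(m) = (-4 + 2*m) - m = -4 + m)
(-19*q(v(4)))*a(-2, 4) = (-19*(-4 + 4))*√(4² + (-2)²) = (-19*0)*√(16 + 4) = 0*√20 = 0*(2*√5) = 0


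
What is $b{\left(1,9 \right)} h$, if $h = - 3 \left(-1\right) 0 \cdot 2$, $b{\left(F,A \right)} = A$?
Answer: $0$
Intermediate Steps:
$h = 0$ ($h = - 3 \cdot 0 \cdot 2 = \left(-3\right) 0 = 0$)
$b{\left(1,9 \right)} h = 9 \cdot 0 = 0$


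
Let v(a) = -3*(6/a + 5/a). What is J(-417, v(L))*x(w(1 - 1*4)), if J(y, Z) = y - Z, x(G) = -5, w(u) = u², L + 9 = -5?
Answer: 29355/14 ≈ 2096.8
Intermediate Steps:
L = -14 (L = -9 - 5 = -14)
v(a) = -33/a
J(-417, v(L))*x(w(1 - 1*4)) = (-417 - (-33)/(-14))*(-5) = (-417 - (-33)*(-1)/14)*(-5) = (-417 - 1*33/14)*(-5) = (-417 - 33/14)*(-5) = -5871/14*(-5) = 29355/14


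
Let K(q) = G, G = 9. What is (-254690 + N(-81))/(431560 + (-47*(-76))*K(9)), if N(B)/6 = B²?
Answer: -53831/115927 ≈ -0.46435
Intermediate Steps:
K(q) = 9
N(B) = 6*B²
(-254690 + N(-81))/(431560 + (-47*(-76))*K(9)) = (-254690 + 6*(-81)²)/(431560 - 47*(-76)*9) = (-254690 + 6*6561)/(431560 + 3572*9) = (-254690 + 39366)/(431560 + 32148) = -215324/463708 = -215324*1/463708 = -53831/115927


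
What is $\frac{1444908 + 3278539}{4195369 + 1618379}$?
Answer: $\frac{4723447}{5813748} \approx 0.81246$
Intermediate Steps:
$\frac{1444908 + 3278539}{4195369 + 1618379} = \frac{4723447}{5813748}$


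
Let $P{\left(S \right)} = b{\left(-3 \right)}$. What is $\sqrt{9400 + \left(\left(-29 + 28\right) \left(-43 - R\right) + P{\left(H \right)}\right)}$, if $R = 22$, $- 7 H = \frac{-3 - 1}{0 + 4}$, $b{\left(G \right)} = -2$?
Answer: $\sqrt{9463} \approx 97.278$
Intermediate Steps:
$H = \frac{1}{7}$ ($H = - \frac{\left(-3 - 1\right) \frac{1}{0 + 4}}{7} = - \frac{\left(-4\right) \frac{1}{4}}{7} = \left(- \frac{1}{7}\right) \left(-1\right) = \frac{1}{7} \approx 0.14286$)
$P{\left(S \right)} = -2$
$\sqrt{9400 + \left(\left(-29 + 28\right) \left(-43 - R\right) + P{\left(H \right)}\right)} = \sqrt{9400 - \left(2 - \left(-29 + 28\right) \left(-43 - 22\right)\right)} = \sqrt{9400 - -63} = \sqrt{9400 + \left(65 - 2\right)} = \sqrt{9400 + 63} = \sqrt{9463}$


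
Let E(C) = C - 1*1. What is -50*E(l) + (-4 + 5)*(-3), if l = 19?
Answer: -903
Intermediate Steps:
E(C) = -1 + C (E(C) = C - 1 = -1 + C)
-50*E(l) + (-4 + 5)*(-3) = -50*(-1 + 19) + (-4 + 5)*(-3) = -50*18 + 1*(-3) = -900 - 3 = -903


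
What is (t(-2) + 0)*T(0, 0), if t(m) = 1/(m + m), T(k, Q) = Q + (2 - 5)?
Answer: ¾ ≈ 0.75000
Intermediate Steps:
T(k, Q) = -3 + Q (T(k, Q) = Q - 3 = -3 + Q)
t(m) = 1/(2*m)
(t(-2) + 0)*T(0, 0) = ((½)/(-2) + 0)*(-3 + 0) = ((½)*(-½) + 0)*(-3) = (-¼ + 0)*(-3) = -¼*(-3) = ¾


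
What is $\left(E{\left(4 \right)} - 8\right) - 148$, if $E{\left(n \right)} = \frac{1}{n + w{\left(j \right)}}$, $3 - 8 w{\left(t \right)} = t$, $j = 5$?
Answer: $- \frac{2336}{15} \approx -155.73$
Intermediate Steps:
$w{\left(t \right)} = \frac{3}{8} - \frac{t}{8}$
$E{\left(n \right)} = \frac{1}{- \frac{1}{4} + n}$ ($E{\left(n \right)} = \frac{1}{n + \left(\frac{3}{8} - \frac{5}{8}\right)} = \frac{1}{n - \frac{1}{4}} = \frac{1}{- \frac{1}{4} + n}$)
$\left(E{\left(4 \right)} - 8\right) - 148 = \left(\frac{4}{-1 + 4 \cdot 4} - 8\right) - 148 = \left(\frac{4}{-1 + 16} - 8\right) - 148 = \left(\frac{4}{15} - 8\right) - 148 = - \frac{116}{15} - 148 = - \frac{2336}{15}$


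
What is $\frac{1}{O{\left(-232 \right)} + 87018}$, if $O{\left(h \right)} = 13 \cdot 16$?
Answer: $\frac{1}{87226} \approx 1.1464 \cdot 10^{-5}$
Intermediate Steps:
$O{\left(h \right)} = 208$
$\frac{1}{O{\left(-232 \right)} + 87018} = \frac{1}{208 + 87018} = \frac{1}{87226}$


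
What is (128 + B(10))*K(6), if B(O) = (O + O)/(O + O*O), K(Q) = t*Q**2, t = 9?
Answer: 456840/11 ≈ 41531.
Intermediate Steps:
K(Q) = 9*Q**2
B(O) = 2*O/(O + O**2) (B(O) = (2*O)/(O + O**2) = 2*O/(O + O**2))
(128 + B(10))*K(6) = (128 + 2/(1 + 10))*(9*6**2) = (128 + 2/11)*(9*36) = (128 + 2*(1/11))*324 = (128 + 2/11)*324 = (1410/11)*324 = 456840/11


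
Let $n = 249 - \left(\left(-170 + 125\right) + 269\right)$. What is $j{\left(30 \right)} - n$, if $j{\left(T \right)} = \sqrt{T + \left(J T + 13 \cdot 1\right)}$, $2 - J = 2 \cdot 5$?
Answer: $-25 + i \sqrt{197} \approx -25.0 + 14.036 i$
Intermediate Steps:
$J = -8$ ($J = 2 - 2 \cdot 5 = 2 - 10 = -8$)
$n = 25$ ($n = 249 - \left(-45 + 269\right) = 249 - 224 = 25$)
$j{\left(T \right)} = \sqrt{13 - 7 T}$ ($j{\left(T \right)} = \sqrt{T - \left(-13 + 8 T\right)} = \sqrt{13 - 7 T}$)
$j{\left(30 \right)} - n = \sqrt{13 - 210} - 25 = \sqrt{-197} - 25 = i \sqrt{197} - 25 = -25 + i \sqrt{197}$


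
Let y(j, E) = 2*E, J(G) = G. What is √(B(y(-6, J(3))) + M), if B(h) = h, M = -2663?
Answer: I*√2657 ≈ 51.546*I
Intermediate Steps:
√(B(y(-6, J(3))) + M) = √(2*3 - 2663) = √(6 - 2663) = √(-2657) = I*√2657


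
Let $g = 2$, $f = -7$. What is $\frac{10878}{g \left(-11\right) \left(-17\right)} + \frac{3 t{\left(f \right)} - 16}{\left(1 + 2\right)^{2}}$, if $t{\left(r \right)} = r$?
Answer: $\frac{42032}{1683} \approx 24.974$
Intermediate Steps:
$\frac{10878}{g \left(-11\right) \left(-17\right)} + \frac{3 t{\left(f \right)} - 16}{\left(1 + 2\right)^{2}} = \frac{10878}{2 \left(-11\right) \left(-17\right)} + \frac{3 \left(-7\right) - 16}{\left(1 + 2\right)^{2}} = \frac{10878}{\left(-22\right) \left(-17\right)} + \frac{-21 - 16}{3^{2}} = \frac{10878}{374} - \frac{37}{9} = 10878 \cdot \frac{1}{374} - \frac{37}{9} = \frac{5439}{187} - \frac{37}{9} = \frac{42032}{1683}$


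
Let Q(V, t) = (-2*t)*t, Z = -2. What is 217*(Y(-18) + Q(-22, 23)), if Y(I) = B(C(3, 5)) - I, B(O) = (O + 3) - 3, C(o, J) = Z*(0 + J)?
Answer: -227850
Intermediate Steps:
C(o, J) = -2*J (C(o, J) = -2*(0 + J) = -2*J)
Q(V, t) = -2*t²
B(O) = O (B(O) = (3 + O) - 3 = O)
Y(I) = -10 - I (Y(I) = -2*5 - I = -10 - I)
217*(Y(-18) + Q(-22, 23)) = 217*((-10 - 1*(-18)) - 2*23²) = 217*((-10 + 18) - 2*529) = 217*(8 - 1058) = 217*(-1050) = -227850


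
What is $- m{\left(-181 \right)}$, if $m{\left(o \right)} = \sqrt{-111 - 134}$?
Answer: $- 7 i \sqrt{5} \approx - 15.652 i$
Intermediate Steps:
$m{\left(o \right)} = 7 i \sqrt{5}$ ($m{\left(o \right)} = \sqrt{-245} = 7 i \sqrt{5}$)
$- m{\left(-181 \right)} = - 7 i \sqrt{5}$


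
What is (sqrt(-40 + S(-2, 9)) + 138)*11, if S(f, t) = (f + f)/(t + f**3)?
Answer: 1518 + 22*I*sqrt(11) ≈ 1518.0 + 72.966*I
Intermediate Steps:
S(f, t) = 2*f/(t + f**3) (S(f, t) = (2*f)/(t + f**3) = 2*f/(t + f**3))
(sqrt(-40 + S(-2, 9)) + 138)*11 = (sqrt(-40 + 2*(-2)/(9 + (-2)**3)) + 138)*11 = (sqrt(-40 + 2*(-2)/(9 - 8)) + 138)*11 = (sqrt(-40 + 2*(-2)/1) + 138)*11 = (sqrt(-40 + 2*(-2)*1) + 138)*11 = (sqrt(-40 - 4) + 138)*11 = (sqrt(-44) + 138)*11 = (2*I*sqrt(11) + 138)*11 = (138 + 2*I*sqrt(11))*11 = 1518 + 22*I*sqrt(11)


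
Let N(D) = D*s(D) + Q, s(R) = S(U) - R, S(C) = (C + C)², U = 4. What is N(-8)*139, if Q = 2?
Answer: -79786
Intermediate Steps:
S(C) = 4*C² (S(C) = (2*C)² = 4*C²)
s(R) = 64 - R (s(R) = 4*4² - R = 4*16 - R = 64 - R)
N(D) = 2 + D*(64 - D) (N(D) = D*(64 - D) + 2 = 2 + D*(64 - D))
N(-8)*139 = (2 - 1*(-8)*(-64 - 8))*139 = (2 - 1*(-8)*(-72))*139 = (2 - 576)*139 = -574*139 = -79786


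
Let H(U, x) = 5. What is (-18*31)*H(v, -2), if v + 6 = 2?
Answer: -2790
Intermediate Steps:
v = -4 (v = -6 + 2 = -4)
(-18*31)*H(v, -2) = -18*31*5 = -558*5 = -2790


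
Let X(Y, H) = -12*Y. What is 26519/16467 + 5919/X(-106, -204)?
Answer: 43733447/6982008 ≈ 6.2637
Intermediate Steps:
26519/16467 + 5919/X(-106, -204) = 26519/16467 + 5919/((-12*(-106))) = 26519*(1/16467) + 5919/1272 = 26519/16467 + 5919*(1/1272) = 26519/16467 + 1973/424 = 43733447/6982008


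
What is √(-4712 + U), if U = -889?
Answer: I*√5601 ≈ 74.84*I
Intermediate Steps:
√(-4712 + U) = √(-4712 - 889) = √(-5601) = I*√5601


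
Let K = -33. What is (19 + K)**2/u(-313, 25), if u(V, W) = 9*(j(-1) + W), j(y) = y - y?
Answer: 196/225 ≈ 0.87111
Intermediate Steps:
j(y) = 0
u(V, W) = 9*W (u(V, W) = 9*(0 + W) = 9*W)
(19 + K)**2/u(-313, 25) = (19 - 33)**2/((9*25)) = (-14)**2/225 = 196*(1/225) = 196/225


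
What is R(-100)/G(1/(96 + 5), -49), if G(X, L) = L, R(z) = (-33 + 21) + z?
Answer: 16/7 ≈ 2.2857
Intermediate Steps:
R(z) = -12 + z
R(-100)/G(1/(96 + 5), -49) = (-12 - 100)/(-49) = -112*(-1/49) = 16/7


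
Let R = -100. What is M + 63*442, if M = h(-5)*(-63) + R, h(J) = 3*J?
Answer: 28691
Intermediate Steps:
M = 845 (M = (3*(-5))*(-63) - 100 = -15*(-63) - 100 = 945 - 100 = 845)
M + 63*442 = 845 + 63*442 = 845 + 27846 = 28691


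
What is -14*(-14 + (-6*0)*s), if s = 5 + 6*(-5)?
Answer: 196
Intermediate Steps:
s = -25 (s = 5 - 30 = -25)
-14*(-14 + (-6*0)*s) = -14*(-14 - 6*0*(-25)) = -14*(-14 - 3*0*(-25)) = -14*(-14 + 0*(-25)) = -14*(-14 + 0) = -14*(-14) = 196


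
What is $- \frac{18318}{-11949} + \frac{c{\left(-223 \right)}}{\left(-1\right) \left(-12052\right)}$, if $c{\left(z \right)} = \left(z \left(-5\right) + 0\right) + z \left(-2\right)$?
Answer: $\frac{79806975}{48003116} \approx 1.6625$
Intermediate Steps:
$c{\left(z \right)} = - 7 z$ ($c{\left(z \right)} = \left(- 5 z + 0\right) - 2 z = - 5 z - 2 z = - 7 z$)
$- \frac{18318}{-11949} + \frac{c{\left(-223 \right)}}{\left(-1\right) \left(-12052\right)} = - \frac{18318}{-11949} + \frac{\left(-7\right) \left(-223\right)}{\left(-1\right) \left(-12052\right)} = \left(-18318\right) \left(- \frac{1}{11949}\right) + \frac{1561}{12052} = \frac{6106}{3983} + 1561 \cdot \frac{1}{12052} = \frac{6106}{3983} + \frac{1561}{12052} = \frac{79806975}{48003116}$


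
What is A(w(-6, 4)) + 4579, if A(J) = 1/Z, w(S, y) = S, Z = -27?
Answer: 123632/27 ≈ 4579.0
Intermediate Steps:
A(J) = -1/27 (A(J) = 1/(-27) = -1/27)
A(w(-6, 4)) + 4579 = -1/27 + 4579 = 123632/27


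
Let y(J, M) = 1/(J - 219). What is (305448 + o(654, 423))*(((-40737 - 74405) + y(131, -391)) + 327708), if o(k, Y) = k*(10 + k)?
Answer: 1729595032641/11 ≈ 1.5724e+11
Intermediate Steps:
y(J, M) = 1/(-219 + J)
(305448 + o(654, 423))*(((-40737 - 74405) + y(131, -391)) + 327708) = (305448 + 654*(10 + 654))*(((-40737 - 74405) + 1/(-219 + 131)) + 327708) = (305448 + 654*664)*((-115142 + 1/(-88)) + 327708) = (305448 + 434256)*((-115142 - 1/88) + 327708) = 739704*(-10132497/88 + 327708) = 739704*(18705807/88) = 1729595032641/11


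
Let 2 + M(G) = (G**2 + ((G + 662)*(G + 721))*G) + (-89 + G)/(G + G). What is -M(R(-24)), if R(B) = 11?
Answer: -59610226/11 ≈ -5.4191e+6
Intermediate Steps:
M(G) = -2 + G**2 + (-89 + G)/(2*G) + G*(662 + G)*(721 + G) (M(G) = -2 + ((G**2 + ((G + 662)*(G + 721))*G) + (-89 + G)/(G + G)) = -2 + ((G**2 + ((662 + G)*(721 + G))*G) + (-89 + G)/((2*G))) = -2 + ((G**2 + G*(662 + G)*(721 + G)) + (-89 + G)*(1/(2*G))) = -2 + ((G**2 + G*(662 + G)*(721 + G)) + (-89 + G)/(2*G)) = -2 + (G**2 + (-89 + G)/(2*G) + G*(662 + G)*(721 + G)) = -2 + G**2 + (-89 + G)/(2*G) + G*(662 + G)*(721 + G))
-M(R(-24)) = -(-3/2 + 11**3 + 1384*11**2 + 477302*11 - 89/2/11) = -(-3/2 + 1331 + 1384*121 + 5250322 - 89/2*1/11) = -(-3/2 + 1331 + 167464 + 5250322 - 89/22) = -1*59610226/11 = -59610226/11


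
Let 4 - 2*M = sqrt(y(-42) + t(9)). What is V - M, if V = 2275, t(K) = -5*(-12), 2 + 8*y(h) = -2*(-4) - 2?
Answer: 2273 + 11*sqrt(2)/4 ≈ 2276.9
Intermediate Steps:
y(h) = 1/2 (y(h) = -1/4 + (-2*(-4) - 2)/8 = -1/4 + (8 - 2)/8 = -1/4 + (1/8)*6 = -1/4 + 3/4 = 1/2)
t(K) = 60
M = 2 - 11*sqrt(2)/4 (M = 2 - sqrt(1/2 + 60)/2 = 2 - 11*sqrt(2)/4 ≈ -1.8891)
V - M = 2275 - (2 - 11*sqrt(2)/4) = 2275 + (-2 + 11*sqrt(2)/4) = 2273 + 11*sqrt(2)/4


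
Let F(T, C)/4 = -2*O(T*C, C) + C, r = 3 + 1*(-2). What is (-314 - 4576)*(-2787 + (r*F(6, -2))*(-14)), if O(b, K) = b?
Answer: 19652910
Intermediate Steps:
r = 1 (r = 3 - 2 = 1)
F(T, C) = 4*C - 8*C*T (F(T, C) = 4*(-2*T*C + C) = 4*(-2*C*T + C) = 4*(C - 2*C*T) = 4*C - 8*C*T)
(-314 - 4576)*(-2787 + (r*F(6, -2))*(-14)) = (-314 - 4576)*(-2787 + (1*(4*(-2)*(1 - 2*6)))*(-14)) = -4890*(-2787 + (1*(4*(-2)*(1 - 12)))*(-14)) = -4890*(-2787 + (1*(4*(-2)*(-11)))*(-14)) = -4890*(-2787 + (1*88)*(-14)) = -4890*(-2787 + 88*(-14)) = -4890*(-2787 - 1232) = -4890*(-4019) = 19652910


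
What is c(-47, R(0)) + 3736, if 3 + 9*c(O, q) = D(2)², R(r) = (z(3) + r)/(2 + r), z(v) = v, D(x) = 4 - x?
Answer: 33625/9 ≈ 3736.1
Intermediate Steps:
R(r) = (3 + r)/(2 + r)
c(O, q) = ⅑ (c(O, q) = -⅓ + (4 - 1*2)²/9 = -⅓ + (4 - 2)²/9 = -⅓ + (⅑)*2² = -⅓ + (⅑)*4 = -⅓ + 4/9 = ⅑)
c(-47, R(0)) + 3736 = ⅑ + 3736 = 33625/9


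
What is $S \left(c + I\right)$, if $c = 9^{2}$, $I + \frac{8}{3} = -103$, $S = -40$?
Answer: $\frac{2960}{3} \approx 986.67$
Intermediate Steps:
$I = - \frac{317}{3}$ ($I = - \frac{8}{3} - 103 = - \frac{317}{3} \approx -105.67$)
$c = 81$
$S \left(c + I\right) = - 40 \left(81 - \frac{317}{3}\right) = \left(-40\right) \left(- \frac{74}{3}\right) = \frac{2960}{3}$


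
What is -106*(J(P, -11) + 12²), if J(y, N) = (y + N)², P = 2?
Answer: -23850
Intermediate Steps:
J(y, N) = (N + y)²
-106*(J(P, -11) + 12²) = -106*((-11 + 2)² + 12²) = -106*((-9)² + 144) = -106*(81 + 144) = -106*225 = -23850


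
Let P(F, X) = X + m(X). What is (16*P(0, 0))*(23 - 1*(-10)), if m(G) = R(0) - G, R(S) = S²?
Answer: 0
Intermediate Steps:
m(G) = -G (m(G) = 0² - G = 0 - G = -G)
P(F, X) = 0 (P(F, X) = X - X = 0)
(16*P(0, 0))*(23 - 1*(-10)) = (16*0)*(23 - 1*(-10)) = 0*(23 + 10) = 0*33 = 0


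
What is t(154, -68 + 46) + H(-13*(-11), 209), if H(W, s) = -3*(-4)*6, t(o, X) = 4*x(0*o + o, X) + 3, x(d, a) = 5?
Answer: 95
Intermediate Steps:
t(o, X) = 23 (t(o, X) = 4*5 + 3 = 20 + 3 = 23)
H(W, s) = 72 (H(W, s) = 12*6 = 72)
t(154, -68 + 46) + H(-13*(-11), 209) = 23 + 72 = 95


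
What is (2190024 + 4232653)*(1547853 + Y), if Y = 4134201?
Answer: 36493997538558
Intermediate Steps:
(2190024 + 4232653)*(1547853 + Y) = (2190024 + 4232653)*(1547853 + 4134201) = 6422677*5682054 = 36493997538558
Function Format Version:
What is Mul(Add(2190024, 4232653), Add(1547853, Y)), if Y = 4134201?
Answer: 36493997538558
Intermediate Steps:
Mul(Add(2190024, 4232653), Add(1547853, Y)) = Mul(Add(2190024, 4232653), Add(1547853, 4134201)) = Mul(6422677, 5682054) = 36493997538558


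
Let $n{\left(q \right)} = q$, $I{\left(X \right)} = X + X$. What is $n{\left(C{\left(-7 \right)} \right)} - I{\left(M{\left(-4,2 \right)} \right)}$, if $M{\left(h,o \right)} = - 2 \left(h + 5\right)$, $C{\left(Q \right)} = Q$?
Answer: $-3$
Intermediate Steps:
$M{\left(h,o \right)} = -10 - 2 h$ ($M{\left(h,o \right)} = - 2 \left(5 + h\right) = -10 - 2 h$)
$I{\left(X \right)} = 2 X$
$n{\left(C{\left(-7 \right)} \right)} - I{\left(M{\left(-4,2 \right)} \right)} = -7 - 2 \left(-10 - -8\right) = -7 - 2 \left(-10 + 8\right) = -7 - 2 \left(-2\right) = -7 - -4 = -7 + 4 = -3$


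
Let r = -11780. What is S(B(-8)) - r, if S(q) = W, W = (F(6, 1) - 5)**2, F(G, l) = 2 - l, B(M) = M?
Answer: 11796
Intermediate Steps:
W = 16 (W = ((2 - 1*1) - 5)**2 = ((2 - 1) - 5)**2 = (1 - 5)**2 = (-4)**2 = 16)
S(q) = 16
S(B(-8)) - r = 16 - 1*(-11780) = 16 + 11780 = 11796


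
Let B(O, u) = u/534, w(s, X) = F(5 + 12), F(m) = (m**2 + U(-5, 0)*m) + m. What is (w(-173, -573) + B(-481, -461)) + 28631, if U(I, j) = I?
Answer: 15406507/534 ≈ 28851.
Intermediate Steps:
F(m) = m**2 - 4*m (F(m) = (m**2 - 5*m) + m = m**2 - 4*m)
w(s, X) = 221 (w(s, X) = (5 + 12)*(-4 + (5 + 12)) = 17*(-4 + 17) = 17*13 = 221)
B(O, u) = u/534 (B(O, u) = u*(1/534) = u/534)
(w(-173, -573) + B(-481, -461)) + 28631 = (221 + (1/534)*(-461)) + 28631 = (221 - 461/534) + 28631 = 117553/534 + 28631 = 15406507/534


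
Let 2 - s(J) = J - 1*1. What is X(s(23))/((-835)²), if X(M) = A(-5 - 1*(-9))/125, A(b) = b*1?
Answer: 4/87153125 ≈ 4.5896e-8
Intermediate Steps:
A(b) = b
s(J) = 3 - J (s(J) = 2 - (J - 1*1) = 2 - (J - 1) = 2 - (-1 + J) = 2 + (1 - J) = 3 - J)
X(M) = 4/125 (X(M) = (-5 - 1*(-9))/125 = (-5 + 9)*(1/125) = 4*(1/125) = 4/125)
X(s(23))/((-835)²) = 4/(125*((-835)²)) = (4/125)/697225 = (4/125)*(1/697225) = 4/87153125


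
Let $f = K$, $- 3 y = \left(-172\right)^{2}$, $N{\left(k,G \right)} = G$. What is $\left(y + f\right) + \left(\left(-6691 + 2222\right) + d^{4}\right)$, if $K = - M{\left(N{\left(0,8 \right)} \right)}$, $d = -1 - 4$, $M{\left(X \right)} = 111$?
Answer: $- \frac{41449}{3} \approx -13816.0$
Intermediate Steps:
$d = -5$ ($d = -1 - 4 = -5$)
$K = -111$ ($K = \left(-1\right) 111 = -111$)
$y = - \frac{29584}{3}$ ($y = - \frac{\left(-172\right)^{2}}{3} = \left(- \frac{1}{3}\right) 29584 = - \frac{29584}{3} \approx -9861.3$)
$f = -111$
$\left(y + f\right) + \left(\left(-6691 + 2222\right) + d^{4}\right) = \left(- \frac{29584}{3} - 111\right) + \left(\left(-6691 + 2222\right) + \left(-5\right)^{4}\right) = - \frac{29917}{3} + \left(-4469 + 625\right) = - \frac{29917}{3} - 3844 = - \frac{41449}{3}$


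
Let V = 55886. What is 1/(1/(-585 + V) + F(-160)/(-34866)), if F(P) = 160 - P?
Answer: -964062333/8830727 ≈ -109.17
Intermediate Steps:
1/(1/(-585 + V) + F(-160)/(-34866)) = 1/(1/(-585 + 55886) + (160 - 1*(-160))/(-34866)) = 1/(1/55301 + (160 + 160)*(-1/34866)) = 1/(1/55301 + 320*(-1/34866)) = 1/(1/55301 - 160/17433) = 1/(-8830727/964062333) = -964062333/8830727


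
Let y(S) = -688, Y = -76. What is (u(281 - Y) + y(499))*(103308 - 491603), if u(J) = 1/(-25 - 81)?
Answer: 28317966055/106 ≈ 2.6715e+8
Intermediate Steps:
u(J) = -1/106 (u(J) = 1/(-106) = -1/106)
(u(281 - Y) + y(499))*(103308 - 491603) = (-1/106 - 688)*(103308 - 491603) = -72929/106*(-388295) = 28317966055/106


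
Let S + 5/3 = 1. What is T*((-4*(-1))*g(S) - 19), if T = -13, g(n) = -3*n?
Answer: 143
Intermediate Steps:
S = -2/3 (S = -5/3 + 1 = -2/3 ≈ -0.66667)
T*((-4*(-1))*g(S) - 19) = -13*((-4*(-1))*(-3*(-2/3)) - 19) = -13*(4*2 - 19) = -13*(8 - 19) = -13*(-11) = 143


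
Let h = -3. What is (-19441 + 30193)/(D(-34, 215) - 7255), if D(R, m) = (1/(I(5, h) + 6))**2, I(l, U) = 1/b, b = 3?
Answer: -1940736/1309523 ≈ -1.4820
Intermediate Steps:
I(l, U) = 1/3
D(R, m) = 9/361 (D(R, m) = (1/(1/3 + 6))**2 = (1/(19/3))**2 = (3/19)**2 = 9/361)
(-19441 + 30193)/(D(-34, 215) - 7255) = (-19441 + 30193)/(9/361 - 7255) = 10752/(-2619046/361) = 10752*(-361/2619046) = -1940736/1309523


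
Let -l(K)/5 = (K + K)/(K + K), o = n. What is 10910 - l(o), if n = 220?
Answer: 10915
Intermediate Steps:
o = 220
l(K) = -5 (l(K) = -5*(K + K)/(K + K) = -5*2*K/(2*K) = -5*2*K*1/(2*K) = -5*1 = -5)
10910 - l(o) = 10910 - 1*(-5) = 10910 + 5 = 10915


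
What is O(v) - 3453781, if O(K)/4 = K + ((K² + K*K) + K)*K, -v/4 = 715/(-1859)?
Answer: -7587858537/2197 ≈ -3.4537e+6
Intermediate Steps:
v = 20/13 (v = -2860/(-1859) = -2860*(-1)/1859 = -4*(-5/13) = 20/13 ≈ 1.5385)
O(K) = 4*K + 4*K*(K + 2*K²) (O(K) = 4*(K + ((K² + K*K) + K)*K) = 4*(K + ((K² + K²) + K)*K) = 4*(K + (2*K² + K)*K) = 4*(K + (K + 2*K²)*K) = 4*(K + K*(K + 2*K²)) = 4*K + 4*K*(K + 2*K²))
O(v) - 3453781 = 4*(20/13)*(1 + 20/13 + 2*(20/13)²) - 3453781 = 4*(20/13)*(1 + 20/13 + 2*(400/169)) - 3453781 = 4*(20/13)*(1 + 20/13 + 800/169) - 3453781 = 4*(20/13)*(1229/169) - 3453781 = 98320/2197 - 3453781 = -7587858537/2197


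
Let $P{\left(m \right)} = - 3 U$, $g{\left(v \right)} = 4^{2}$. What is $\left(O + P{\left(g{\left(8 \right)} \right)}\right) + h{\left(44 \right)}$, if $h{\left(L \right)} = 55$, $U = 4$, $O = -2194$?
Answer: $-2151$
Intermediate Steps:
$g{\left(v \right)} = 16$
$P{\left(m \right)} = -12$ ($P{\left(m \right)} = \left(-3\right) 4 = -12$)
$\left(O + P{\left(g{\left(8 \right)} \right)}\right) + h{\left(44 \right)} = \left(-2194 - 12\right) + 55 = -2206 + 55 = -2151$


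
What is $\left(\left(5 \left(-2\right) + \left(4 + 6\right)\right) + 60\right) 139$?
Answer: $8340$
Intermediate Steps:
$\left(\left(5 \left(-2\right) + \left(4 + 6\right)\right) + 60\right) 139 = \left(\left(-10 + 10\right) + 60\right) 139 = \left(0 + 60\right) 139 = 60 \cdot 139 = 8340$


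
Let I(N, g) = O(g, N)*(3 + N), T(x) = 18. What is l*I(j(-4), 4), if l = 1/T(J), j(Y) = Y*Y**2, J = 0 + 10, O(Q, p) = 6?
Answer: -61/3 ≈ -20.333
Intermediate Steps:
J = 10
j(Y) = Y**3
I(N, g) = 18 + 6*N (I(N, g) = 6*(3 + N) = 18 + 6*N)
l = 1/18 ≈ 0.055556
l*I(j(-4), 4) = (18 + 6*(-4)**3)/18 = (18 + 6*(-64))/18 = (18 - 384)/18 = (1/18)*(-366) = -61/3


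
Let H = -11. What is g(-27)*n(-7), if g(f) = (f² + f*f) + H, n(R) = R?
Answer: -10129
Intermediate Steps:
g(f) = -11 + 2*f² (g(f) = (f² + f*f) - 11 = (f² + f²) - 11 = 2*f² - 11 = -11 + 2*f²)
g(-27)*n(-7) = (-11 + 2*(-27)²)*(-7) = (-11 + 2*729)*(-7) = (-11 + 1458)*(-7) = 1447*(-7) = -10129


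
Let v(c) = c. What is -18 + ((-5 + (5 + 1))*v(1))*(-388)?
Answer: -406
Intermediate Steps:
-18 + ((-5 + (5 + 1))*v(1))*(-388) = -18 + ((-5 + (5 + 1))*1)*(-388) = -18 + ((-5 + 6)*1)*(-388) = -18 + (1*1)*(-388) = -18 + 1*(-388) = -18 - 388 = -406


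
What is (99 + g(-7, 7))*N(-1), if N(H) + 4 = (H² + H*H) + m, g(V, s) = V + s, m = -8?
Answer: -990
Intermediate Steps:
N(H) = -12 + 2*H² (N(H) = -4 + ((H² + H*H) - 8) = -4 + ((H² + H²) - 8) = -4 + (2*H² - 8) = -4 + (-8 + 2*H²) = -12 + 2*H²)
(99 + g(-7, 7))*N(-1) = (99 + (-7 + 7))*(-12 + 2*(-1)²) = (99 + 0)*(-12 + 2*1) = 99*(-12 + 2) = 99*(-10) = -990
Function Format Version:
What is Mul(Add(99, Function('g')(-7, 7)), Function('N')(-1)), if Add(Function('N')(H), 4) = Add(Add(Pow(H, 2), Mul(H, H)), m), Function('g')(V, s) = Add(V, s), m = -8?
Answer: -990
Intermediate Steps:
Function('N')(H) = Add(-12, Mul(2, Pow(H, 2))) (Function('N')(H) = Add(-4, Add(Add(Pow(H, 2), Mul(H, H)), -8)) = Add(-4, Add(Add(Pow(H, 2), Pow(H, 2)), -8)) = Add(-4, Add(Mul(2, Pow(H, 2)), -8)) = Add(-4, Add(-8, Mul(2, Pow(H, 2)))) = Add(-12, Mul(2, Pow(H, 2))))
Mul(Add(99, Function('g')(-7, 7)), Function('N')(-1)) = Mul(Add(99, Add(-7, 7)), Add(-12, Mul(2, Pow(-1, 2)))) = Mul(Add(99, 0), Add(-12, Mul(2, 1))) = Mul(99, Add(-12, 2)) = Mul(99, -10) = -990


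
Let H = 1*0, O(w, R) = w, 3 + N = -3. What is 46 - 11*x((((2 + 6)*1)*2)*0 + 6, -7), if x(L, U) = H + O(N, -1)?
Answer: 112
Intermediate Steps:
N = -6 (N = -3 - 3 = -6)
H = 0
x(L, U) = -6 (x(L, U) = 0 - 6 = -6)
46 - 11*x((((2 + 6)*1)*2)*0 + 6, -7) = 46 - 11*(-6) = 46 + 66 = 112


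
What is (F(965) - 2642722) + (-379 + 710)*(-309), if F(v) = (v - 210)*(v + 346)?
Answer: -1755196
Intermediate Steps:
F(v) = (-210 + v)*(346 + v)
(F(965) - 2642722) + (-379 + 710)*(-309) = ((-72660 + 965² + 136*965) - 2642722) + (-379 + 710)*(-309) = ((-72660 + 931225 + 131240) - 2642722) + 331*(-309) = (989805 - 2642722) - 102279 = -1652917 - 102279 = -1755196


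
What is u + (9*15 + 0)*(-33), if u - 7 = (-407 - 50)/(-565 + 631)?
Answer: -294025/66 ≈ -4454.9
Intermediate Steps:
u = 5/66 (u = 7 + (-407 - 50)/(-565 + 631) = 7 - 457/66 = 5/66 ≈ 0.075758)
u + (9*15 + 0)*(-33) = 5/66 + (9*15 + 0)*(-33) = 5/66 + (135 + 0)*(-33) = 5/66 + 135*(-33) = 5/66 - 4455 = -294025/66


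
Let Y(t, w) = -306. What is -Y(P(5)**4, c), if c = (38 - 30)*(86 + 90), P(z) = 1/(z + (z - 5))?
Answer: 306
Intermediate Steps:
P(z) = 1/(-5 + 2*z) (P(z) = 1/(z + (-5 + z)) = 1/(-5 + 2*z))
c = 1408 (c = 8*176 = 1408)
-Y(P(5)**4, c) = -1*(-306) = 306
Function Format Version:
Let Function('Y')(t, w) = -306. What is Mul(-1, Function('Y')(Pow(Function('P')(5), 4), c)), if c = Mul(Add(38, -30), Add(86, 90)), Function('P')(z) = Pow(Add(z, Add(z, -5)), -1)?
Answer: 306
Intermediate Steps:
Function('P')(z) = Pow(Add(-5, Mul(2, z)), -1) (Function('P')(z) = Pow(Add(z, Add(-5, z)), -1) = Pow(Add(-5, Mul(2, z)), -1))
c = 1408 (c = Mul(8, 176) = 1408)
Mul(-1, Function('Y')(Pow(Function('P')(5), 4), c)) = Mul(-1, -306) = 306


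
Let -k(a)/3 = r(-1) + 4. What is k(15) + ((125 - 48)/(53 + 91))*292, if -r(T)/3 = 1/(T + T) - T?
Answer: 5351/36 ≈ 148.64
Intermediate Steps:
r(T) = 3*T - 3/(2*T) (r(T) = -3*(1/(T + T) - T) = -3*(1/(2*T) - T) = 3*T - 3/(2*T))
k(a) = -15/2 (k(a) = -3*((3*(-1) - 3/2/(-1)) + 4) = -3*((-3 - 3/2*(-1)) + 4) = -3*((-3 + 3/2) + 4) = -3*(-3/2 + 4) = -3*5/2 = -15/2)
k(15) + ((125 - 48)/(53 + 91))*292 = -15/2 + ((125 - 48)/(53 + 91))*292 = -15/2 + (77/144)*292 = -15/2 + 5621/36 = 5351/36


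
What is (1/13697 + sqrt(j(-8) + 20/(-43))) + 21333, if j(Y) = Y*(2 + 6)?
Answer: 292198102/13697 + 6*I*sqrt(3311)/43 ≈ 21333.0 + 8.029*I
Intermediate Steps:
j(Y) = 8*Y (j(Y) = Y*8 = 8*Y)
(1/13697 + sqrt(j(-8) + 20/(-43))) + 21333 = (1/13697 + sqrt(8*(-8) + 20/(-43))) + 21333 = (1/13697 + sqrt(-64 - 1/43*20)) + 21333 = (1/13697 + sqrt(-64 - 20/43)) + 21333 = (1/13697 + sqrt(-2772/43)) + 21333 = (1/13697 + 6*I*sqrt(3311)/43) + 21333 = 292198102/13697 + 6*I*sqrt(3311)/43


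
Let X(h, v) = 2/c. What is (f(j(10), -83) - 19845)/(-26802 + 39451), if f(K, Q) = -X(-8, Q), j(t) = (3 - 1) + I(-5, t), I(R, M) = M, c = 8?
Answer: -79381/50596 ≈ -1.5689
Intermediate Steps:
X(h, v) = 1/4 (X(h, v) = 2/8 = 2*(1/8) = 1/4)
j(t) = 2 + t (j(t) = (3 - 1) + t = 2 + t)
f(K, Q) = -1/4 (f(K, Q) = -1*1/4 = -1/4)
(f(j(10), -83) - 19845)/(-26802 + 39451) = (-1/4 - 19845)/(-26802 + 39451) = -79381/4/12649 = -79381/4*1/12649 = -79381/50596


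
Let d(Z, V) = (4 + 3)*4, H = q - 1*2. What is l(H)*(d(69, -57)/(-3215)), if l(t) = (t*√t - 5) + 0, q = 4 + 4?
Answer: 28/643 - 168*√6/3215 ≈ -0.084452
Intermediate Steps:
q = 8
H = 6 (H = 8 - 1*2 = 8 - 2 = 6)
l(t) = -5 + t^(3/2) (l(t) = (t^(3/2) - 5) + 0 = (-5 + t^(3/2)) + 0 = -5 + t^(3/2))
d(Z, V) = 28 (d(Z, V) = 7*4 = 28)
l(H)*(d(69, -57)/(-3215)) = (-5 + 6^(3/2))*(28/(-3215)) = (-5 + 6*√6)*(28*(-1/3215)) = (-5 + 6*√6)*(-28/3215) = 28/643 - 168*√6/3215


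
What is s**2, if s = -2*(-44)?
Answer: 7744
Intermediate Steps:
s = 88
s**2 = 88**2 = 7744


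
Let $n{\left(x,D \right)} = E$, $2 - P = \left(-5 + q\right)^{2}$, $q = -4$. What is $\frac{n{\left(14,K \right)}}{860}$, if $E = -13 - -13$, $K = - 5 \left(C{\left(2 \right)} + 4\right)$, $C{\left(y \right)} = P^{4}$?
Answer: $0$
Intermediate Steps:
$P = -79$ ($P = 2 - \left(-5 - 4\right)^{2} = 2 - \left(-9\right)^{2} = 2 - 81 = -79$)
$C{\left(y \right)} = 38950081$ ($C{\left(y \right)} = \left(-79\right)^{4} = 38950081$)
$K = -194750425$ ($K = - 5 \left(38950081 + 4\right) = \left(-5\right) 38950085 = -194750425$)
$E = 0$ ($E = -13 + 13 = 0$)
$n{\left(x,D \right)} = 0$
$\frac{n{\left(14,K \right)}}{860} = \frac{0}{860} = 0 \cdot \frac{1}{860} = 0$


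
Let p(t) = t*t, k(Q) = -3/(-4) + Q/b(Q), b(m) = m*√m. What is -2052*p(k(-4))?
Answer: -2565/4 + 1539*I ≈ -641.25 + 1539.0*I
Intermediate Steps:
b(m) = m^(3/2)
k(Q) = ¾ + Q^(-½) (k(Q) = -3/(-4) + Q/(Q^(3/2)) = -3*(-¼) + Q/Q^(3/2) = ¾ + Q^(-½))
p(t) = t²
-2052*p(k(-4)) = -2052*(¾ + (-4)^(-½))² = -2052*(¾ - I/2)²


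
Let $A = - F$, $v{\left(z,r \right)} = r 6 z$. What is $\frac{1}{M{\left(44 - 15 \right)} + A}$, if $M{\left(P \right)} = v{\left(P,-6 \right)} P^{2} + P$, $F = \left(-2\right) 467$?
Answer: $- \frac{1}{877041} \approx -1.1402 \cdot 10^{-6}$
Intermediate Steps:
$v{\left(z,r \right)} = 6 r z$
$F = -934$
$A = 934$ ($A = \left(-1\right) \left(-934\right) = 934$)
$M{\left(P \right)} = P - 36 P^{3}$ ($M{\left(P \right)} = 6 \left(-6\right) P P^{2} + P = - 36 P P^{2} + P = - 36 P^{3} + P = P - 36 P^{3}$)
$\frac{1}{M{\left(44 - 15 \right)} + A} = \frac{1}{\left(\left(44 - 15\right) - 36 \left(44 - 15\right)^{3}\right) + 934} = \frac{1}{\left(29 - 36 \cdot 29^{3}\right) + 934} = \frac{1}{\left(29 - 878004\right) + 934} = \frac{1}{-877975 + 934} = \frac{1}{-877041} = - \frac{1}{877041}$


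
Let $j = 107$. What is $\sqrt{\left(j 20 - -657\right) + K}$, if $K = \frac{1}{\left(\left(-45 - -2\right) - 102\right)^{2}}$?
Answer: $\frac{\sqrt{58806926}}{145} \approx 52.887$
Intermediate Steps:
$K = \frac{1}{21025}$ ($K = \frac{1}{\left(\left(-45 + 2\right) - 102\right)^{2}} = \frac{1}{\left(-43 - 102\right)^{2}} = \frac{1}{\left(-145\right)^{2}} = \frac{1}{21025} \approx 4.7562 \cdot 10^{-5}$)
$\sqrt{\left(j 20 - -657\right) + K} = \sqrt{\left(107 \cdot 20 - -657\right) + \frac{1}{21025}} = \sqrt{\left(2140 + 657\right) + \frac{1}{21025}} = \sqrt{2797 + \frac{1}{21025}} = \sqrt{\frac{58806926}{21025}} = \frac{\sqrt{58806926}}{145}$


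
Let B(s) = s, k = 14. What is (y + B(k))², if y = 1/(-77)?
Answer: 1159929/5929 ≈ 195.64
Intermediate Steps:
y = -1/77 ≈ -0.012987
(y + B(k))² = (-1/77 + 14)² = (1077/77)² = 1159929/5929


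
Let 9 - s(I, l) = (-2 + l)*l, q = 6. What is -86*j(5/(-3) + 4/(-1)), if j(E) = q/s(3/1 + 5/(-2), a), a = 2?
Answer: -172/3 ≈ -57.333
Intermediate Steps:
s(I, l) = 9 - l*(-2 + l) (s(I, l) = 9 - (-2 + l)*l = 9 - l*(-2 + l))
j(E) = ⅔ (j(E) = 6/(9 - 1*2² + 2*2) = 6/(9 - 1*4 + 4) = 6/(9 - 4 + 4) = 6/9 = 6*(⅑) = ⅔)
-86*j(5/(-3) + 4/(-1)) = -86*⅔ = -172/3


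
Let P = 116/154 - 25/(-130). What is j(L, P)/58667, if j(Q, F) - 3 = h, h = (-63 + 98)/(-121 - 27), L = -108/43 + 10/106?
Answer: 409/8682716 ≈ 4.7105e-5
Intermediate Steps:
L = -5509/2279 (L = -108*1/43 + 10*(1/106) = -108/43 + 5/53 = -5509/2279 ≈ -2.4173)
h = -35/148 (h = 35/(-148) = 35*(-1/148) = -35/148 ≈ -0.23649)
P = 1893/2002 (P = 116*(1/154) - 25*(-1/130) = 58/77 + 5/26 = 1893/2002 ≈ 0.94555)
j(Q, F) = 409/148 (j(Q, F) = 3 - 35/148 = 409/148)
j(L, P)/58667 = (409/148)/58667 = (409/148)*(1/58667) = 409/8682716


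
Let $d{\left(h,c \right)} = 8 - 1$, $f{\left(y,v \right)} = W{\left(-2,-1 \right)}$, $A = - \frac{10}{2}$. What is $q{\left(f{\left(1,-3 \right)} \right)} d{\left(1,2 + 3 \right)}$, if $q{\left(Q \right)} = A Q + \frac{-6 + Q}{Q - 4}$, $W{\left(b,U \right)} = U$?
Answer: $\frac{224}{5} \approx 44.8$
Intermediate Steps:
$A = -5$ ($A = \left(-10\right) \frac{1}{2} = -5$)
$f{\left(y,v \right)} = -1$
$d{\left(h,c \right)} = 7$ ($d{\left(h,c \right)} = 8 - 1 = 7$)
$q{\left(Q \right)} = - 5 Q + \frac{-6 + Q}{-4 + Q}$ ($q{\left(Q \right)} = - 5 Q + \frac{-6 + Q}{Q - 4} = - 5 Q + \frac{-6 + Q}{-4 + Q}$)
$q{\left(f{\left(1,-3 \right)} \right)} d{\left(1,2 + 3 \right)} = \frac{-6 - 5 \left(-1\right)^{2} + 21 \left(-1\right)}{-4 - 1} \cdot 7 = \frac{-6 - 5 - 21}{-5} \cdot 7 = - \frac{-6 - 5 - 21}{5} \cdot 7 = \left(- \frac{1}{5}\right) \left(-32\right) 7 = \frac{32}{5} \cdot 7 = \frac{224}{5}$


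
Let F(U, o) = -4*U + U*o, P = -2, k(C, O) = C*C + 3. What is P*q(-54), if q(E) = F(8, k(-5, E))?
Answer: -384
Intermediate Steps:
k(C, O) = 3 + C² (k(C, O) = C² + 3 = 3 + C²)
q(E) = 192 (q(E) = 8*(-4 + (3 + (-5)²)) = 8*(-4 + (3 + 25)) = 8*(-4 + 28) = 8*24 = 192)
P*q(-54) = -2*192 = -384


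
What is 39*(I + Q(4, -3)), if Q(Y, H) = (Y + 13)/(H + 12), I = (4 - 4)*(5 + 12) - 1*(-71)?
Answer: 8528/3 ≈ 2842.7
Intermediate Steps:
I = 71 (I = 0*17 + 71 = 0 + 71 = 71)
Q(Y, H) = (13 + Y)/(12 + H)
39*(I + Q(4, -3)) = 39*(71 + (13 + 4)/(12 - 3)) = 39*(71 + 17/9) = 39*(656/9) = 8528/3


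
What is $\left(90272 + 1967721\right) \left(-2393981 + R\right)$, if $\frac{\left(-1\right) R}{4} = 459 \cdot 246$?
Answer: $-5856301026541$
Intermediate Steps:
$R = -451656$ ($R = - 4 \cdot 459 \cdot 246 = \left(-4\right) 112914 = -451656$)
$\left(90272 + 1967721\right) \left(-2393981 + R\right) = \left(90272 + 1967721\right) \left(-2393981 - 451656\right) = 2057993 \left(-2845637\right) = -5856301026541$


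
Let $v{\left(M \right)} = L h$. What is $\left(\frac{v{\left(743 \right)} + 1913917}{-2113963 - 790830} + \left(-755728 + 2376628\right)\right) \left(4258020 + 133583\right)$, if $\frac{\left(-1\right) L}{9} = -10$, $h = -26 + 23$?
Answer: $\frac{20677322822059934959}{2904793} \approx 7.1183 \cdot 10^{12}$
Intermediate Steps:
$h = -3$
$L = 90$ ($L = \left(-9\right) \left(-10\right) = 90$)
$v{\left(M \right)} = -270$ ($v{\left(M \right)} = 90 \left(-3\right) = -270$)
$\left(\frac{v{\left(743 \right)} + 1913917}{-2113963 - 790830} + \left(-755728 + 2376628\right)\right) \left(4258020 + 133583\right) = \left(\frac{-270 + 1913917}{-2113963 - 790830} + \left(-755728 + 2376628\right)\right) \left(4258020 + 133583\right) = \left(\frac{1913647}{-2904793} + 1620900\right) 4391603 = \left(1913647 \left(- \frac{1}{2904793}\right) + 1620900\right) 4391603 = \left(- \frac{1913647}{2904793} + 1620900\right) 4391603 = \frac{4708377060053}{2904793} \cdot 4391603 = \frac{20677322822059934959}{2904793}$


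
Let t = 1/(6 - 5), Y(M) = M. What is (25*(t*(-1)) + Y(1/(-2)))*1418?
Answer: -36159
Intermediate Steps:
t = 1 (t = 1/1 = 1)
(25*(t*(-1)) + Y(1/(-2)))*1418 = (25*(1*(-1)) + 1/(-2))*1418 = (25*(-1) - ½)*1418 = (-25 - ½)*1418 = -51/2*1418 = -36159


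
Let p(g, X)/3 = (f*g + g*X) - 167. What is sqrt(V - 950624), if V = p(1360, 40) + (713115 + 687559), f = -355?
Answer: I*sqrt(835651) ≈ 914.14*I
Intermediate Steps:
p(g, X) = -501 - 1065*g + 3*X*g (p(g, X) = 3*((-355*g + g*X) - 167) = 3*((-355*g + X*g) - 167) = 3*(-167 - 355*g + X*g) = -501 - 1065*g + 3*X*g)
V = 114973 (V = (-501 - 1065*1360 + 3*40*1360) + (713115 + 687559) = (-501 - 1448400 + 163200) + 1400674 = -1285701 + 1400674 = 114973)
sqrt(V - 950624) = sqrt(114973 - 950624) = sqrt(-835651) = I*sqrt(835651)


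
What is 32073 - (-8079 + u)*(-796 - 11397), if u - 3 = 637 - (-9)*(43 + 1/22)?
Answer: -1890855449/22 ≈ -8.5948e+7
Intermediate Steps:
u = 22603/22 (u = 3 + (637 - (-9)*(43 + 1/22)) = 3 + (637 - (-9)*947/22) = 3 + (637 - 1*(-8523/22)) = 3 + (637 + 8523/22) = 3 + 22537/22 = 22603/22 ≈ 1027.4)
32073 - (-8079 + u)*(-796 - 11397) = 32073 - (-8079 + 22603/22)*(-796 - 11397) = 32073 - (-155135)*(-12193)/22 = 32073 - 1*1891561055/22 = 32073 - 1891561055/22 = -1890855449/22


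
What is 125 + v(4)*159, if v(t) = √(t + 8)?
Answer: 125 + 318*√3 ≈ 675.79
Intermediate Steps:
v(t) = √(8 + t)
125 + v(4)*159 = 125 + √(8 + 4)*159 = 125 + √12*159 = 125 + (2*√3)*159 = 125 + 318*√3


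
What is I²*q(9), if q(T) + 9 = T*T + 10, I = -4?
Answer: 1312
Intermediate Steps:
q(T) = 1 + T² (q(T) = -9 + (T*T + 10) = -9 + (T² + 10) = -9 + (10 + T²) = 1 + T²)
I²*q(9) = (-4)²*(1 + 9²) = 16*(1 + 81) = 16*82 = 1312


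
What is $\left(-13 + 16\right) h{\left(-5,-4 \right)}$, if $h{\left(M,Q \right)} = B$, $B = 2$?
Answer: $6$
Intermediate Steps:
$h{\left(M,Q \right)} = 2$
$\left(-13 + 16\right) h{\left(-5,-4 \right)} = \left(-13 + 16\right) 2 = 3 \cdot 2 = 6$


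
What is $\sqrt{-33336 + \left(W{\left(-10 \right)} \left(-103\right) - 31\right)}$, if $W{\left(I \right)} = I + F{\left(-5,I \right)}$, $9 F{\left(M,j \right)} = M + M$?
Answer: $\frac{i \sqrt{290003}}{3} \approx 179.51 i$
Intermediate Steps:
$F{\left(M,j \right)} = \frac{2 M}{9}$ ($F{\left(M,j \right)} = \frac{M + M}{9} = \frac{2 M}{9}$)
$W{\left(I \right)} = - \frac{10}{9} + I$ ($W{\left(I \right)} = I + \frac{2}{9} \left(-5\right) = I - \frac{10}{9} = - \frac{10}{9} + I$)
$\sqrt{-33336 + \left(W{\left(-10 \right)} \left(-103\right) - 31\right)} = \sqrt{-33336 - \left(31 - \left(- \frac{10}{9} - 10\right) \left(-103\right)\right)} = \sqrt{-33336 - - \frac{10021}{9}} = \sqrt{-33336 + \left(\frac{10300}{9} - 31\right)} = \sqrt{-33336 + \frac{10021}{9}} = \sqrt{- \frac{290003}{9}} = \frac{i \sqrt{290003}}{3}$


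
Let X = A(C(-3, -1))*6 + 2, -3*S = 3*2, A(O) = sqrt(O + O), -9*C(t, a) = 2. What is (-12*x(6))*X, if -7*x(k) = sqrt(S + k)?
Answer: 48/7 + 96*I/7 ≈ 6.8571 + 13.714*I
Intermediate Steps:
C(t, a) = -2/9 (C(t, a) = -1/9*2 = -2/9)
A(O) = sqrt(2)*sqrt(O) (A(O) = sqrt(2*O) = sqrt(2)*sqrt(O))
S = -2 ≈ -2.0000
x(k) = -sqrt(-2 + k)/7
X = 2 + 4*I (X = (sqrt(2)*sqrt(-2/9))*6 + 2 = (sqrt(2)*(I*sqrt(2)/3))*6 + 2 = (2*I/3)*6 + 2 = 4*I + 2 = 2 + 4*I ≈ 2.0 + 4.0*I)
(-12*x(6))*X = (-(-12)*sqrt(-2 + 6)/7)*(2 + 4*I) = (-(-12)*sqrt(4)/7)*(2 + 4*I) = (-(-12)*2/7)*(2 + 4*I) = (-12*(-2/7))*(2 + 4*I) = 24*(2 + 4*I)/7 = 48/7 + 96*I/7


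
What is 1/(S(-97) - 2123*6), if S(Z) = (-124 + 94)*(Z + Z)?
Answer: -1/6918 ≈ -0.00014455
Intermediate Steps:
S(Z) = -60*Z
1/(S(-97) - 2123*6) = 1/(-60*(-97) - 2123*6) = 1/(5820 - 12738) = 1/(-6918) = -1/6918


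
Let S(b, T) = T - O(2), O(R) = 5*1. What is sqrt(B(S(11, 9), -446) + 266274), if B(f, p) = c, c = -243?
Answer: 3*sqrt(29559) ≈ 515.78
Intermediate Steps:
O(R) = 5
S(b, T) = -5 + T (S(b, T) = T - 1*5 = T - 5 = -5 + T)
B(f, p) = -243
sqrt(B(S(11, 9), -446) + 266274) = sqrt(-243 + 266274) = sqrt(266031) = 3*sqrt(29559)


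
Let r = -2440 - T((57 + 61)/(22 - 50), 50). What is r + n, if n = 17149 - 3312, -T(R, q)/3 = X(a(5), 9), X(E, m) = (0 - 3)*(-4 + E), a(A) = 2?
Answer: 11415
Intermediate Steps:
X(E, m) = 12 - 3*E (X(E, m) = -3*(-4 + E) = 12 - 3*E)
T(R, q) = -18 (T(R, q) = -3*(12 - 3*2) = -3*(12 - 6) = -3*6 = -18)
r = -2422 (r = -2440 - 1*(-18) = -2440 + 18 = -2422)
n = 13837
r + n = -2422 + 13837 = 11415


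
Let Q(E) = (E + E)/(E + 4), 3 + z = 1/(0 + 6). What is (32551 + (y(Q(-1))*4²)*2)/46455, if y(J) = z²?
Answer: 295271/418095 ≈ 0.70623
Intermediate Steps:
z = -17/6 (z = -3 + 1/(0 + 6) = -3 + 1/6 = -3 + ⅙ = -17/6 ≈ -2.8333)
Q(E) = 2*E/(4 + E) (Q(E) = (2*E)/(4 + E) = 2*E/(4 + E))
y(J) = 289/36 (y(J) = (-17/6)² = 289/36)
(32551 + (y(Q(-1))*4²)*2)/46455 = (32551 + ((289/36)*4²)*2)/46455 = (32551 + ((289/36)*16)*2)*(1/46455) = (32551 + (1156/9)*2)*(1/46455) = (32551 + 2312/9)*(1/46455) = (295271/9)*(1/46455) = 295271/418095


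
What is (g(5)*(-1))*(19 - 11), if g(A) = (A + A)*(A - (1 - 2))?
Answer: -480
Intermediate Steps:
g(A) = 2*A*(1 + A) (g(A) = (2*A)*(A - 1*(-1)) = (2*A)*(A + 1) = (2*A)*(1 + A) = 2*A*(1 + A))
(g(5)*(-1))*(19 - 11) = ((2*5*(1 + 5))*(-1))*(19 - 11) = ((2*5*6)*(-1))*8 = (60*(-1))*8 = -60*8 = -480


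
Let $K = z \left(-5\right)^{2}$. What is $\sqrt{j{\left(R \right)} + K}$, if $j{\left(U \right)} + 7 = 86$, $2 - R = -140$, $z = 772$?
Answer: $\sqrt{19379} \approx 139.21$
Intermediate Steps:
$R = 142$ ($R = 2 - -140 = 2 + 140 = 142$)
$j{\left(U \right)} = 79$ ($j{\left(U \right)} = -7 + 86 = 79$)
$K = 19300$ ($K = 772 \left(-5\right)^{2} = 772 \cdot 25 = 19300$)
$\sqrt{j{\left(R \right)} + K} = \sqrt{79 + 19300} = \sqrt{19379}$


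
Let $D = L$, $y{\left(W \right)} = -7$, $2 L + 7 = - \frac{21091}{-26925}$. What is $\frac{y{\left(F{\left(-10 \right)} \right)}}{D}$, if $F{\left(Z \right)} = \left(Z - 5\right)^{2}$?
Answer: $\frac{26925}{11956} \approx 2.252$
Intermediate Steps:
$F{\left(Z \right)} = \left(-5 + Z\right)^{2}$
$L = - \frac{83692}{26925}$ ($L = - \frac{7}{2} + \frac{\left(-21091\right) \frac{1}{-26925}}{2} = - \frac{7}{2} + \frac{\left(-21091\right) \left(- \frac{1}{26925}\right)}{2} = - \frac{7}{2} + \frac{1}{2} \cdot \frac{21091}{26925} = - \frac{7}{2} + \frac{21091}{53850} = - \frac{83692}{26925} \approx -3.1083$)
$D = - \frac{83692}{26925} \approx -3.1083$
$\frac{y{\left(F{\left(-10 \right)} \right)}}{D} = - \frac{7}{- \frac{83692}{26925}} = \left(-7\right) \left(- \frac{26925}{83692}\right) = \frac{26925}{11956}$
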